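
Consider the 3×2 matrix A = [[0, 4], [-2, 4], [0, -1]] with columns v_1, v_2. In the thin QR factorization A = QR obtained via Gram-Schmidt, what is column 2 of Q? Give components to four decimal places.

v_1 = (0, -2, 0); ‖v_1‖ = 2.0000, so q_1 = (0.0000, -1.0000, 0.0000).
q_1·v_2 = 0.0000·4 + (-1.0000)·4 + 0.0000·(-1) = -4.0000.
u_2 = v_2 + 4.0000·q_1 = (4.0000, 0.0000, -1.0000).
‖u_2‖ = 4.1231, so q_2 = (0.9701, 0.0000, -0.2425).

q_2 = (0.9701, 0.0000, -0.2425)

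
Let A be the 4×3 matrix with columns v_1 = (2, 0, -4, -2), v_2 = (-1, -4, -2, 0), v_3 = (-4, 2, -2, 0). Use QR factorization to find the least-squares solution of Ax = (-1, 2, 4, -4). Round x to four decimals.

v_1 = (2, 0, -4, -2); ‖v_1‖ = 4.8990, so e_1 = (0.4082, 0.0000, -0.8165, -0.4082).
e_1·v_2 = 0.4082·(-1) + 0.0000·(-4) + (-0.8165)·(-2) + (-0.4082)·0 = 1.2247.
u_2 = v_2 − 1.2247·e_1 = (-1.5000, -4.0000, -1.0000, 0.5000).
‖u_2‖ = 4.4159, so e_2 = (-0.3397, -0.9058, -0.2265, 0.1132).
e_1·v_3 = 0.4082·(-4) + 0.0000·2 + (-0.8165)·(-2) + (-0.4082)·0 = 0.0000; e_2·v_3 = (-0.3397)·(-4) + (-0.9058)·2 + (-0.2265)·(-2) + 0.1132·0 = 0.0000.
u_3 = v_3 + 0.0000·e_1 + 0.0000·e_2 = (-4.0000, 2.0000, -2.0000, 0.0000).
‖u_3‖ = 4.8990, so e_3 = (-0.8165, 0.4082, -0.4082, 0.0000).
Qᵀb = (-2.0412, -2.8307, 0.0000).
Back-substitute: x_3 = 0.0000/4.8990 = 0.0000.
x_2 = (-2.8307 + 0.0000·0.0000)/4.4159 = -0.6410.
x_1 = (-2.0412 − 1.2247·(-0.6410) + 0.0000·0.0000)/4.8990 = -0.2564.

x = (-0.2564, -0.6410, 0.0000)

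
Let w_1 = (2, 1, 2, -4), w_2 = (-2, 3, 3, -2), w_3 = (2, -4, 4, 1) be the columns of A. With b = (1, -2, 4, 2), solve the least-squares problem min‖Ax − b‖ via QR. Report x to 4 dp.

q_1 = w_1/‖w_1‖ = (2, 1, 2, -4)/5.0000 = (0.4000, 0.2000, 0.4000, -0.8000).
r_{12} = q_1·w_2 = 2.6000.
u_2 = w_2 − 2.6000·q_1 = (-3.0400, 2.4800, 1.9600, 0.0800).
‖u_2‖ = 4.3863, so q_2 = (-0.6931, 0.5654, 0.4468, 0.0182).
r_{13} = q_1·w_3 = 0.8000; r_{23} = q_2·w_3 = -1.8421.
u_3 = w_3 − 0.8000·q_1 + 1.8421·q_2 = (0.4033, -3.1185, 4.5031, 1.6736).
‖u_3‖ = 5.7417, so q_3 = (0.0702, -0.5431, 0.7843, 0.2915).
Qᵀb = (0.0000, 0.0000, 4.8766).
Back-substitute: x_3 = 4.8766/5.7417 = 0.8493.
x_2 = (0.0000 + 1.8421·0.8493)/4.3863 = 0.3567.
x_1 = (0.0000 − 2.6000·0.3567 − 0.8000·0.8493)/5.0000 = -0.3214.

x = (-0.3214, 0.3567, 0.8493)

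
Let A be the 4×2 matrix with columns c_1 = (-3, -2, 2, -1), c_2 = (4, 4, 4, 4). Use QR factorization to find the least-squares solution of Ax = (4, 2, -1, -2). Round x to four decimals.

c_1 = (-3, -2, 2, -1); ‖c_1‖ = 4.2426, so q_1 = (-0.7071, -0.4714, 0.4714, -0.2357).
q_1·c_2 = (-0.7071)·4 + (-0.4714)·4 + 0.4714·4 + (-0.2357)·4 = -3.7712.
u_2 = c_2 + 3.7712·q_1 = (1.3333, 2.2222, 5.7778, 3.1111).
‖u_2‖ = 7.0553, so q_2 = (0.1890, 0.3150, 0.8189, 0.4410).
Qᵀb = (-3.7712, -0.3150).
Back-substitute: x_2 = -0.3150/7.0553 = -0.0446.
x_1 = (-3.7712 + 3.7712·(-0.0446))/4.2426 = -0.9286.

x = (-0.9286, -0.0446)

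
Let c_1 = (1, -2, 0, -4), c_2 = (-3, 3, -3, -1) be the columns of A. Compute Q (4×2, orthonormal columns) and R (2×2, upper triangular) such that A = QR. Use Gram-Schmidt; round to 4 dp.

c_1 = (1, -2, 0, -4); ‖c_1‖ = 4.5826, so q_1 = (0.2182, -0.4364, 0.0000, -0.8729).
q_1·c_2 = 0.2182·(-3) + (-0.4364)·3 + 0.0000·(-3) + (-0.8729)·(-1) = -1.0911.
u_2 = c_2 + 1.0911·q_1 = (-2.7619, 2.5238, -3.0000, -1.9524).
‖u_2‖ = 5.1778, so q_2 = (-0.5334, 0.4874, -0.5794, -0.3771).

Q = [[0.2182, -0.5334], [-0.4364, 0.4874], [0.0000, -0.5794], [-0.8729, -0.3771]], R = [[4.5826, -1.0911], [0.0000, 5.1778]]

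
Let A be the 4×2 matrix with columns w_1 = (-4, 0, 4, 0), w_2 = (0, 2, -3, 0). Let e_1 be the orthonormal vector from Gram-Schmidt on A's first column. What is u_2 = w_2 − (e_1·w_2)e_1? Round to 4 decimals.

w_1 = (-4, 0, 4, 0); ‖w_1‖ = 5.6569, so e_1 = (-0.7071, 0.0000, 0.7071, 0.0000).
e_1·w_2 = (-0.7071)·0 + 0.0000·2 + 0.7071·(-3) + 0.0000·0 = -2.1213.
u_2 = w_2 + 2.1213·e_1 = (-1.5000, 2.0000, -1.5000, 0.0000).

u_2 = (-1.5000, 2.0000, -1.5000, 0.0000)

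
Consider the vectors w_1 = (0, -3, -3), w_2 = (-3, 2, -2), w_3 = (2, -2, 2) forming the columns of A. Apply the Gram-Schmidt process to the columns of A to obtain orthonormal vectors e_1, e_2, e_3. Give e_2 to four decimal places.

w_1 = (0, -3, -3); ‖w_1‖ = 4.2426, so e_1 = (0.0000, -0.7071, -0.7071).
e_1·w_2 = 0.0000·(-3) + (-0.7071)·2 + (-0.7071)·(-2) = 0.0000.
u_2 = w_2 + 0.0000·e_1 = (-3.0000, 2.0000, -2.0000).
‖u_2‖ = 4.1231, so e_2 = (-0.7276, 0.4851, -0.4851).

e_2 = (-0.7276, 0.4851, -0.4851)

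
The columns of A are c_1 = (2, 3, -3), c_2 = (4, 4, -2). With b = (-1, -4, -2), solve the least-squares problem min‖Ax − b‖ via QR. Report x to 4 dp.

x = (1.1034, -1.2414)

q_1 = c_1/‖c_1‖ = (2, 3, -3)/4.6904 = (0.4264, 0.6396, -0.6396).
r_{12} = q_1·c_2 = 5.5432.
u_2 = c_2 − 5.5432·q_1 = (1.6364, 0.4545, 1.5455).
‖u_2‖ = 2.2962, so q_2 = (0.7126, 0.1980, 0.6730).
Qᵀb = (-1.7056, -2.8505).
Back-substitute: x_2 = -2.8505/2.2962 = -1.2414.
x_1 = (-1.7056 − 5.5432·(-1.2414))/4.6904 = 1.1034.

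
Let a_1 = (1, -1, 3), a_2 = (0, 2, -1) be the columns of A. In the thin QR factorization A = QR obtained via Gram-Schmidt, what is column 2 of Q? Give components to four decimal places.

q_2 = (0.2752, 0.9358, 0.2202)

a_1 = (1, -1, 3); ‖a_1‖ = 3.3166, so q_1 = (0.3015, -0.3015, 0.9045).
q_1·a_2 = 0.3015·0 + (-0.3015)·2 + 0.9045·(-1) = -1.5076.
u_2 = a_2 + 1.5076·q_1 = (0.4545, 1.5455, 0.3636).
‖u_2‖ = 1.6514, so q_2 = (0.2752, 0.9358, 0.2202).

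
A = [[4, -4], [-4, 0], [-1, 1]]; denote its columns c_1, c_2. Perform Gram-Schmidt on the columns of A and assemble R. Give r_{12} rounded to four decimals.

c_1 = (4, -4, -1); ‖c_1‖ = 5.7446, so q_1 = (0.6963, -0.6963, -0.1741).
r_{12} = q_1·c_2 = -2.9593.

r_{12} = -2.9593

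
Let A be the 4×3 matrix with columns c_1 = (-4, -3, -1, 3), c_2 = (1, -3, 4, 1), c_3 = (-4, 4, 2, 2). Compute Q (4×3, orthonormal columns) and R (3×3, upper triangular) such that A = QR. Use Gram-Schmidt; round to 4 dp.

Q = [[-0.6761, 0.2828, -0.4487], [-0.5071, -0.5158, 0.6622], [-0.1690, 0.7986, 0.5472], [0.5071, 0.1276, 0.2463]], R = [[5.9161, 0.6761, 1.3522], [0.0000, 5.1520, -1.3421], [0.0000, 0.0000, 6.0308]]

q_1 = c_1/‖c_1‖ = (-4, -3, -1, 3)/5.9161 = (-0.6761, -0.5071, -0.1690, 0.5071).
r_{12} = q_1·c_2 = 0.6761.
u_2 = c_2 − 0.6761·q_1 = (1.4571, -2.6571, 4.1143, 0.6571).
‖u_2‖ = 5.1520, so q_2 = (0.2828, -0.5158, 0.7986, 0.1276).
r_{13} = q_1·c_3 = 1.3522; r_{23} = q_2·c_3 = -1.3421.
u_3 = c_3 − 1.3522·q_1 + 1.3421·q_2 = (-2.7061, 3.9935, 3.3003, 1.4855).
‖u_3‖ = 6.0308, so q_3 = (-0.4487, 0.6622, 0.5472, 0.2463).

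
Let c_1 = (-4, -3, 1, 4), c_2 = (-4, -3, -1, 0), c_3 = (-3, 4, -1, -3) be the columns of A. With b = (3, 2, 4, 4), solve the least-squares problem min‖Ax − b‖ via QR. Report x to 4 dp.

x = (1.1100, -1.8700, -0.0200)

c_1 = (-4, -3, 1, 4); ‖c_1‖ = 6.4807, so q_1 = (-0.6172, -0.4629, 0.1543, 0.6172).
q_1·c_2 = (-0.6172)·(-4) + (-0.4629)·(-3) + 0.1543·(-1) + 0.6172·0 = 3.7033.
u_2 = c_2 − 3.7033·q_1 = (-1.7143, -1.2857, -1.5714, -2.2857).
‖u_2‖ = 3.5051, so q_2 = (-0.4891, -0.3668, -0.4483, -0.6521).
q_1·c_3 = (-0.6172)·(-3) + (-0.4629)·4 + 0.1543·(-1) + 0.6172·(-3) = -2.0059; q_2·c_3 = (-0.4891)·(-3) + (-0.3668)·4 + (-0.4483)·(-1) + (-0.6521)·(-3) = 2.4047.
u_3 = c_3 + 2.0059·q_1 − 2.4047·q_2 = (-3.0620, 3.9535, 0.3876, -0.1938).
‖u_3‖ = 5.0193, so q_3 = (-0.6100, 0.7877, 0.0772, -0.0386).
Qᵀb = (0.3086, -6.6026, -0.1004).
Back-substitute: x_3 = -0.1004/5.0193 = -0.0200.
x_2 = (-6.6026 − 2.4047·(-0.0200))/3.5051 = -1.8700.
x_1 = (0.3086 − 3.7033·(-1.8700) + 2.0059·(-0.0200))/6.4807 = 1.1100.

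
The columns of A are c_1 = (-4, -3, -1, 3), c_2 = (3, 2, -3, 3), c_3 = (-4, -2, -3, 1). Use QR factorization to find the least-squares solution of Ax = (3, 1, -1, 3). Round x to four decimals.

x = (0.4712, 0.7550, -0.6058)

c_1 = (-4, -3, -1, 3); ‖c_1‖ = 5.9161, so q_1 = (-0.6761, -0.5071, -0.1690, 0.5071).
q_1·c_2 = (-0.6761)·3 + (-0.5071)·2 + (-0.1690)·(-3) + 0.5071·3 = -1.0142.
u_2 = c_2 + 1.0142·q_1 = (2.3143, 1.4857, -3.1714, 3.5143).
‖u_2‖ = 5.4746, so q_2 = (0.4227, 0.2714, -0.5793, 0.6419).
q_1·c_3 = (-0.6761)·(-4) + (-0.5071)·(-2) + (-0.1690)·(-3) + 0.5071·1 = 4.7329; q_2·c_3 = 0.4227·(-4) + 0.2714·(-2) + (-0.5793)·(-3) + 0.6419·1 = 0.1461.
u_3 = c_3 − 4.7329·q_1 − 0.1461·q_2 = (-0.8618, 0.3603, -2.1153, -1.4938).
‖u_3‖ = 2.7529, so q_3 = (-0.3130, 0.1309, -0.7684, -0.5426).
Qᵀb = (-0.8452, 4.0446, -1.6677).
Back-substitute: x_3 = -1.6677/2.7529 = -0.6058.
x_2 = (4.0446 − 0.1461·(-0.6058))/5.4746 = 0.7550.
x_1 = (-0.8452 + 1.0142·0.7550 − 4.7329·(-0.6058))/5.9161 = 0.4712.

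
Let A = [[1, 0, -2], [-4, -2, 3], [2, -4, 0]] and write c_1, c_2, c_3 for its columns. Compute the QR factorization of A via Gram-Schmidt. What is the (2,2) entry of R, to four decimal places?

c_1 = (1, -4, 2); ‖c_1‖ = 4.5826, so q_1 = (0.2182, -0.8729, 0.4364).
q_1·c_2 = 0.2182·0 + (-0.8729)·(-2) + 0.4364·(-4) = 0.0000.
u_2 = c_2 + 0.0000·q_1 = (0.0000, -2.0000, -4.0000).
r_{22} = ‖u_2‖ = 4.4721.

r_{22} = 4.4721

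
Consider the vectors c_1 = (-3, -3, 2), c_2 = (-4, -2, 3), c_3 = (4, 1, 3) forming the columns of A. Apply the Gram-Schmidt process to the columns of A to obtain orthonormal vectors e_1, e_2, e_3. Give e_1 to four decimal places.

e_1 = c_1/‖c_1‖ = (-3, -3, 2)/4.6904 = (-0.6396, -0.6396, 0.4264).

e_1 = (-0.6396, -0.6396, 0.4264)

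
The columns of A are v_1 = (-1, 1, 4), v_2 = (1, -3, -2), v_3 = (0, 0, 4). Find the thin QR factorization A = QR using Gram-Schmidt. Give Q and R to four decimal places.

Q = [[-0.2357, 0.1361, 0.9623], [0.2357, -0.9526, 0.1925], [0.9428, 0.2722, 0.1925]], R = [[4.2426, -2.8284, 3.7712], [0.0000, 2.4495, 1.0887], [0.0000, 0.0000, 0.7698]]

v_1 = (-1, 1, 4); ‖v_1‖ = 4.2426, so q_1 = (-0.2357, 0.2357, 0.9428).
q_1·v_2 = (-0.2357)·1 + 0.2357·(-3) + 0.9428·(-2) = -2.8284.
u_2 = v_2 + 2.8284·q_1 = (0.3333, -2.3333, 0.6667).
‖u_2‖ = 2.4495, so q_2 = (0.1361, -0.9526, 0.2722).
q_1·v_3 = (-0.2357)·0 + 0.2357·0 + 0.9428·4 = 3.7712; q_2·v_3 = 0.1361·0 + (-0.9526)·0 + 0.2722·4 = 1.0887.
u_3 = v_3 − 3.7712·q_1 − 1.0887·q_2 = (0.7407, 0.1481, 0.1481).
‖u_3‖ = 0.7698, so q_3 = (0.9623, 0.1925, 0.1925).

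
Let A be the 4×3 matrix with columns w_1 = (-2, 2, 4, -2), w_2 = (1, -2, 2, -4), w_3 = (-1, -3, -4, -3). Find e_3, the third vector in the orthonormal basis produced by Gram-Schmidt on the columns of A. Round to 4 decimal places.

w_1 = (-2, 2, 4, -2); ‖w_1‖ = 5.2915, so e_1 = (-0.3780, 0.3780, 0.7559, -0.3780).
e_1·w_2 = (-0.3780)·1 + 0.3780·(-2) + 0.7559·2 + (-0.3780)·(-4) = 1.8898.
u_2 = w_2 − 1.8898·e_1 = (1.7143, -2.7143, 0.5714, -3.2857).
‖u_2‖ = 4.6291, so e_2 = (0.3703, -0.5864, 0.1234, -0.7098).
e_1·w_3 = (-0.3780)·(-1) + 0.3780·(-3) + 0.7559·(-4) + (-0.3780)·(-3) = -2.6458; e_2·w_3 = 0.3703·(-1) + (-0.5864)·(-3) + 0.1234·(-4) + (-0.7098)·(-3) = 3.0243.
u_3 = w_3 + 2.6458·e_1 − 3.0243·e_2 = (-3.1200, -0.2267, -2.3733, -1.8533).
‖u_3‖ = 4.3420, so e_3 = (-0.7186, -0.0522, -0.5466, -0.4268).

e_3 = (-0.7186, -0.0522, -0.5466, -0.4268)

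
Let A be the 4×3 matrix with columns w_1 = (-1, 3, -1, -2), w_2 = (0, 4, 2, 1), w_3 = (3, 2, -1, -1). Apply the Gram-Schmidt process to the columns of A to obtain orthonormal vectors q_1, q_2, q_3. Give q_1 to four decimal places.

w_1 = (-1, 3, -1, -2); ‖w_1‖ = 3.8730, so q_1 = (-0.2582, 0.7746, -0.2582, -0.5164).

q_1 = (-0.2582, 0.7746, -0.2582, -0.5164)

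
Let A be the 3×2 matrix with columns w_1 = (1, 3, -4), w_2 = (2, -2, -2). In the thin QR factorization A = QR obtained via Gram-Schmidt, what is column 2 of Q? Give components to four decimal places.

w_1 = (1, 3, -4); ‖w_1‖ = 5.0990, so q_1 = (0.1961, 0.5883, -0.7845).
q_1·w_2 = 0.1961·2 + 0.5883·(-2) + (-0.7845)·(-2) = 0.7845.
u_2 = w_2 − 0.7845·q_1 = (1.8462, -2.4615, -1.3846).
‖u_2‖ = 3.3741, so q_2 = (0.5472, -0.7295, -0.4104).

q_2 = (0.5472, -0.7295, -0.4104)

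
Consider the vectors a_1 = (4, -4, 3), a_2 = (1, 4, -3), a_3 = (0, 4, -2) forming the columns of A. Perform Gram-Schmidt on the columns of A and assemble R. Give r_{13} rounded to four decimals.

a_1 = (4, -4, 3); ‖a_1‖ = 6.4031, so q_1 = (0.6247, -0.6247, 0.4685).
r_{13} = q_1·a_3 = -3.4358.

r_{13} = -3.4358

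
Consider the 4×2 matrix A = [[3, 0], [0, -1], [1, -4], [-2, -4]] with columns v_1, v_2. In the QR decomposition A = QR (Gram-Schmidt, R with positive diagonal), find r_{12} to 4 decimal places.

v_1 = (3, 0, 1, -2); ‖v_1‖ = 3.7417, so e_1 = (0.8018, 0.0000, 0.2673, -0.5345).
r_{12} = e_1·v_2 = 1.0690.

r_{12} = 1.0690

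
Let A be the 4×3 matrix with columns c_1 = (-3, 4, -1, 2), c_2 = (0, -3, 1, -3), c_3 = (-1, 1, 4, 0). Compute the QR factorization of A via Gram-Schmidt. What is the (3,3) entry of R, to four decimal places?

c_1 = (-3, 4, -1, 2); ‖c_1‖ = 5.4772, so q_1 = (-0.5477, 0.7303, -0.1826, 0.3651).
q_1·c_2 = (-0.5477)·0 + 0.7303·(-3) + (-0.1826)·1 + 0.3651·(-3) = -3.4689.
u_2 = c_2 + 3.4689·q_1 = (-1.9000, -0.4667, 0.3667, -1.7333).
‖u_2‖ = 2.6394, so q_2 = (-0.7198, -0.1768, 0.1389, -0.6567).
q_1·c_3 = (-0.5477)·(-1) + 0.7303·1 + (-0.1826)·4 + 0.3651·0 = 0.5477; q_2·c_3 = (-0.7198)·(-1) + (-0.1768)·1 + 0.1389·4 + (-0.6567)·0 = 1.0987.
u_3 = c_3 − 0.5477·q_1 − 1.0987·q_2 = (0.0909, 0.7943, 3.9474, 0.5215).
r_{33} = ‖u_3‖ = 4.0611.

r_{33} = 4.0611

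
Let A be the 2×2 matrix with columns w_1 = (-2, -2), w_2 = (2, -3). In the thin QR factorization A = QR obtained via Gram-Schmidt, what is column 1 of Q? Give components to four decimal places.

q_1 = (-0.7071, -0.7071)

q_1 = w_1/‖w_1‖ = (-2, -2)/2.8284 = (-0.7071, -0.7071).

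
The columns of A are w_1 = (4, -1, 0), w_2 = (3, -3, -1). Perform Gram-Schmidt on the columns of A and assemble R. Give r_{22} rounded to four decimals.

w_1 = (4, -1, 0); ‖w_1‖ = 4.1231, so q_1 = (0.9701, -0.2425, 0.0000).
q_1·w_2 = 0.9701·3 + (-0.2425)·(-3) + 0.0000·(-1) = 3.6380.
u_2 = w_2 − 3.6380·q_1 = (-0.5294, -2.1176, -1.0000).
r_{22} = ‖u_2‖ = 2.4010.

r_{22} = 2.4010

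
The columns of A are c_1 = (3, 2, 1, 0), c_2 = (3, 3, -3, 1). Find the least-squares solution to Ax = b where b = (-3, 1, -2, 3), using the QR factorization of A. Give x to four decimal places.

q_1 = c_1/‖c_1‖ = (3, 2, 1, 0)/3.7417 = (0.8018, 0.5345, 0.2673, 0.0000).
r_{12} = q_1·c_2 = 3.2071.
u_2 = c_2 − 3.2071·q_1 = (0.4286, 1.2857, -3.8571, 1.0000).
‖u_2‖ = 4.2088, so q_2 = (0.1018, 0.3055, -0.9164, 0.2376).
Qᵀb = (-2.4054, 2.5457).
Back-substitute: x_2 = 2.5457/4.2088 = 0.6048.
x_1 = (-2.4054 − 3.2071·0.6048)/3.7417 = -1.1613.

x = (-1.1613, 0.6048)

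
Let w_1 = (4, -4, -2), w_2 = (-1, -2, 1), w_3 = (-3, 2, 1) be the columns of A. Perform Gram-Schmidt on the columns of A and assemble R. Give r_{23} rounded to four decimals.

r_{23} = 0.5037

e_1 = w_1/‖w_1‖ = (4, -4, -2)/6.0000 = (0.6667, -0.6667, -0.3333).
r_{12} = e_1·w_2 = 0.3333.
u_2 = w_2 − 0.3333·e_1 = (-1.2222, -1.7778, 1.1111).
‖u_2‖ = 2.4267, so e_2 = (-0.5037, -0.7326, 0.4579).
r_{23} = e_2·w_3 = 0.5037.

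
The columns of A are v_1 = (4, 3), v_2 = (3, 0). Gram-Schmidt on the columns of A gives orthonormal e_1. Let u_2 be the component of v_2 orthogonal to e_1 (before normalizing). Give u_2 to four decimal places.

v_1 = (4, 3); ‖v_1‖ = 5.0000, so e_1 = (0.8000, 0.6000).
e_1·v_2 = 0.8000·3 + 0.6000·0 = 2.4000.
u_2 = v_2 − 2.4000·e_1 = (1.0800, -1.4400).

u_2 = (1.0800, -1.4400)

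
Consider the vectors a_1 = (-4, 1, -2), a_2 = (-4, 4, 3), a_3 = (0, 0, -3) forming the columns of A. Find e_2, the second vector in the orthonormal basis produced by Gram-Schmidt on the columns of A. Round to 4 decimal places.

a_1 = (-4, 1, -2); ‖a_1‖ = 4.5826, so e_1 = (-0.8729, 0.2182, -0.4364).
e_1·a_2 = (-0.8729)·(-4) + 0.2182·4 + (-0.4364)·3 = 3.0551.
u_2 = a_2 − 3.0551·e_1 = (-1.3333, 3.3333, 4.3333).
‖u_2‖ = 5.6273, so e_2 = (-0.2369, 0.5923, 0.7701).

e_2 = (-0.2369, 0.5923, 0.7701)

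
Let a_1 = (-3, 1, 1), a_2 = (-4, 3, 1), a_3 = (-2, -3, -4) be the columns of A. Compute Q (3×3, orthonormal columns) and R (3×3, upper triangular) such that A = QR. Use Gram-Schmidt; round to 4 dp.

q_1 = a_1/‖a_1‖ = (-3, 1, 1)/3.3166 = (-0.9045, 0.3015, 0.3015).
r_{12} = q_1·a_2 = 4.8242.
u_2 = a_2 − 4.8242·q_1 = (0.3636, 1.5455, -0.4545).
‖u_2‖ = 1.6514, so q_2 = (0.2202, 0.9358, -0.2752).
r_{13} = q_1·a_3 = -0.3015; r_{23} = q_2·a_3 = -2.1469.
u_3 = a_3 + 0.3015·q_1 + 2.1469·q_2 = (-1.8000, -0.9000, -4.5000).
‖u_3‖ = 4.9295, so q_3 = (-0.3651, -0.1826, -0.9129).

Q = [[-0.9045, 0.2202, -0.3651], [0.3015, 0.9358, -0.1826], [0.3015, -0.2752, -0.9129]], R = [[3.3166, 4.8242, -0.3015], [0.0000, 1.6514, -2.1469], [0.0000, 0.0000, 4.9295]]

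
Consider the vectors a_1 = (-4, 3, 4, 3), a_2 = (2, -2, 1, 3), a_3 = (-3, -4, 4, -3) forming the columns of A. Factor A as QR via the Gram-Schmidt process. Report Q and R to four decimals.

e_1 = a_1/‖a_1‖ = (-4, 3, 4, 3)/7.0711 = (-0.5657, 0.4243, 0.5657, 0.4243).
r_{12} = e_1·a_2 = -0.1414.
u_2 = a_2 + 0.1414·e_1 = (1.9200, -1.9400, 1.0800, 3.0600).
‖u_2‖ = 4.2403, so e_2 = (0.4528, -0.4575, 0.2547, 0.7216).
r_{13} = e_1·a_3 = 0.9899; r_{23} = e_2·a_3 = -0.6745.
u_3 = a_3 − 0.9899·e_1 + 0.6745·e_2 = (-2.1346, -4.7286, 3.6118, -2.9333).
‖u_3‖ = 6.9689, so e_3 = (-0.3063, -0.6785, 0.5183, -0.4209).

Q = [[-0.5657, 0.4528, -0.3063], [0.4243, -0.4575, -0.6785], [0.5657, 0.2547, 0.5183], [0.4243, 0.7216, -0.4209]], R = [[7.0711, -0.1414, 0.9899], [0.0000, 4.2403, -0.6745], [0.0000, 0.0000, 6.9689]]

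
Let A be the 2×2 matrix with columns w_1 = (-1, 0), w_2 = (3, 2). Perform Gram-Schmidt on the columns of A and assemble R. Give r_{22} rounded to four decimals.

e_1 = w_1/‖w_1‖ = (-1, 0)/1.0000 = (-1.0000, 0.0000).
r_{12} = e_1·w_2 = -3.0000.
u_2 = w_2 + 3.0000·e_1 = (0.0000, 2.0000).
r_{22} = ‖u_2‖ = 2.0000.

r_{22} = 2.0000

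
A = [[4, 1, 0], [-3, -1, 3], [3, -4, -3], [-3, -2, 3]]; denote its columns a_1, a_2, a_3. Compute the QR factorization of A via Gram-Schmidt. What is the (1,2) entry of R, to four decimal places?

r_{12} = 0.1525

q_1 = a_1/‖a_1‖ = (4, -3, 3, -3)/6.5574 = (0.6100, -0.4575, 0.4575, -0.4575).
r_{12} = q_1·a_2 = 0.1525.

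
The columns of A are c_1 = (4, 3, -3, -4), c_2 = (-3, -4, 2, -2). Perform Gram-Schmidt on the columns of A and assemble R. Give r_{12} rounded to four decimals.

c_1 = (4, 3, -3, -4); ‖c_1‖ = 7.0711, so e_1 = (0.5657, 0.4243, -0.4243, -0.5657).
r_{12} = e_1·c_2 = -3.1113.

r_{12} = -3.1113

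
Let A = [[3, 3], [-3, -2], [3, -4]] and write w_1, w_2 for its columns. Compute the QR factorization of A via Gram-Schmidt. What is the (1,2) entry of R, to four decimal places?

w_1 = (3, -3, 3); ‖w_1‖ = 5.1962, so q_1 = (0.5774, -0.5774, 0.5774).
r_{12} = q_1·w_2 = 0.5774.

r_{12} = 0.5774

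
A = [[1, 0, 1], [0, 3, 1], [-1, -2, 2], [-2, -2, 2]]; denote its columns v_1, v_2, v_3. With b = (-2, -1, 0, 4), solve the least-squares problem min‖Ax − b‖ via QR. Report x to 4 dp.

x = (-2.0519, -0.0909, -0.5714)

v_1 = (1, 0, -1, -2); ‖v_1‖ = 2.4495, so e_1 = (0.4082, 0.0000, -0.4082, -0.8165).
e_1·v_2 = 0.4082·0 + 0.0000·3 + (-0.4082)·(-2) + (-0.8165)·(-2) = 2.4495.
u_2 = v_2 − 2.4495·e_1 = (-1.0000, 3.0000, -1.0000, 0.0000).
‖u_2‖ = 3.3166, so e_2 = (-0.3015, 0.9045, -0.3015, 0.0000).
e_1·v_3 = 0.4082·1 + 0.0000·1 + (-0.4082)·2 + (-0.8165)·2 = -2.0412; e_2·v_3 = (-0.3015)·1 + 0.9045·1 + (-0.3015)·2 + 0.0000·2 = 0.0000.
u_3 = v_3 + 2.0412·e_1 − 0.0000·e_2 = (1.8333, 1.0000, 1.1667, 0.3333).
‖u_3‖ = 2.4152, so e_3 = (0.7591, 0.4140, 0.4830, 0.1380).
Qᵀb = (-4.0825, -0.3015, -1.3801).
Back-substitute: x_3 = -1.3801/2.4152 = -0.5714.
x_2 = (-0.3015 − 0.0000·(-0.5714))/3.3166 = -0.0909.
x_1 = (-4.0825 − 2.4495·(-0.0909) + 2.0412·(-0.5714))/2.4495 = -2.0519.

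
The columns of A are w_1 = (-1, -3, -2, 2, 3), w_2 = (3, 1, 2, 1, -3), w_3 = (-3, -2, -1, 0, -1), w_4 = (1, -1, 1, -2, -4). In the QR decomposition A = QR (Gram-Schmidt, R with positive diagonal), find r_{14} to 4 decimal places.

r_{14} = -3.0792

w_1 = (-1, -3, -2, 2, 3); ‖w_1‖ = 5.1962, so e_1 = (-0.1925, -0.5774, -0.3849, 0.3849, 0.5774).
r_{14} = e_1·w_4 = -3.0792.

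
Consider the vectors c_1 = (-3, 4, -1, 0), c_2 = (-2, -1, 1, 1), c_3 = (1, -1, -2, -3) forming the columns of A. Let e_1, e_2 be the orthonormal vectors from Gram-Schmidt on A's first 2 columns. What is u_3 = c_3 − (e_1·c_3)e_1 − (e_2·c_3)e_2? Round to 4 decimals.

c_1 = (-3, 4, -1, 0); ‖c_1‖ = 5.0990, so e_1 = (-0.5883, 0.7845, -0.1961, 0.0000).
e_1·c_2 = (-0.5883)·(-2) + 0.7845·(-1) + (-0.1961)·1 + 0.0000·1 = 0.1961.
u_2 = c_2 − 0.1961·e_1 = (-1.8846, -1.1538, 1.0385, 1.0000).
‖u_2‖ = 2.6385, so e_2 = (-0.7143, -0.4373, 0.3936, 0.3790).
e_1·c_3 = (-0.5883)·1 + 0.7845·(-1) + (-0.1961)·(-2) + 0.0000·(-3) = -0.9806; e_2·c_3 = (-0.7143)·1 + (-0.4373)·(-1) + 0.3936·(-2) + 0.3790·(-3) = -2.2012.
u_3 = c_3 + 0.9806·e_1 + 2.2012·e_2 = (-1.1492, -1.1934, -1.3260, -2.1657).

u_3 = (-1.1492, -1.1934, -1.3260, -2.1657)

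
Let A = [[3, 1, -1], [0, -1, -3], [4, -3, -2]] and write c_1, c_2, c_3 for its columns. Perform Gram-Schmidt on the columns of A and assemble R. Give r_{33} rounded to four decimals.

q_1 = c_1/‖c_1‖ = (3, 0, 4)/5.0000 = (0.6000, 0.0000, 0.8000).
r_{12} = q_1·c_2 = -1.8000.
u_2 = c_2 + 1.8000·q_1 = (2.0800, -1.0000, -1.5600).
‖u_2‖ = 2.7857, so q_2 = (0.7467, -0.3590, -0.5600).
r_{13} = q_1·c_3 = -2.2000; r_{23} = q_2·c_3 = 1.4503.
u_3 = c_3 + 2.2000·q_1 − 1.4503·q_2 = (-0.7629, -2.4794, 0.5722).
r_{33} = ‖u_3‖ = 2.6564.

r_{33} = 2.6564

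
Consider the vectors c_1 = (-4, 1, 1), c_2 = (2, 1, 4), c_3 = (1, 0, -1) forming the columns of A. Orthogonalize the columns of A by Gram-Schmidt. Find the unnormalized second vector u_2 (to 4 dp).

u_2 = (1.3333, 1.1667, 4.1667)

q_1 = c_1/‖c_1‖ = (-4, 1, 1)/4.2426 = (-0.9428, 0.2357, 0.2357).
r_{12} = q_1·c_2 = -0.7071.
u_2 = c_2 + 0.7071·q_1 = (1.3333, 1.1667, 4.1667).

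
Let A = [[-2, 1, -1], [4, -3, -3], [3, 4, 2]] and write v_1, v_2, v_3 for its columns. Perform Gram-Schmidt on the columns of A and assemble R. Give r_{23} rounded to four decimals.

r_{23} = 3.0920

v_1 = (-2, 4, 3); ‖v_1‖ = 5.3852, so q_1 = (-0.3714, 0.7428, 0.5571).
q_1·v_2 = (-0.3714)·1 + 0.7428·(-3) + 0.5571·4 = -0.3714.
u_2 = v_2 + 0.3714·q_1 = (0.8621, -2.7241, 4.2069).
‖u_2‖ = 5.0855, so q_2 = (0.1695, -0.5357, 0.8272).
r_{23} = q_2·v_3 = 3.0920.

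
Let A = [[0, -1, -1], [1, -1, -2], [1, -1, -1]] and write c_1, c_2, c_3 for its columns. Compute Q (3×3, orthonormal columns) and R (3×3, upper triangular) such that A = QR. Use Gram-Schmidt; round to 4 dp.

q_1 = c_1/‖c_1‖ = (0, 1, 1)/1.4142 = (0.0000, 0.7071, 0.7071).
r_{12} = q_1·c_2 = -1.4142.
u_2 = c_2 + 1.4142·q_1 = (-1.0000, 0.0000, 0.0000).
‖u_2‖ = 1.0000, so q_2 = (-1.0000, 0.0000, 0.0000).
r_{13} = q_1·c_3 = -2.1213; r_{23} = q_2·c_3 = 1.0000.
u_3 = c_3 + 2.1213·q_1 − 1.0000·q_2 = (0.0000, -0.5000, 0.5000).
‖u_3‖ = 0.7071, so q_3 = (0.0000, -0.7071, 0.7071).

Q = [[0.0000, -1.0000, 0.0000], [0.7071, 0.0000, -0.7071], [0.7071, 0.0000, 0.7071]], R = [[1.4142, -1.4142, -2.1213], [0.0000, 1.0000, 1.0000], [0.0000, 0.0000, 0.7071]]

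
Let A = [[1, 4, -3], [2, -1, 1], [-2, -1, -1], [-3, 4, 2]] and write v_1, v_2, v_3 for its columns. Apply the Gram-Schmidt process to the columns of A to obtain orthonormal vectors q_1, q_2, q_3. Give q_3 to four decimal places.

q_3 = (-0.5164, 0.4364, -0.5527, 0.4873)

q_1 = v_1/‖v_1‖ = (1, 2, -2, -3)/4.2426 = (0.2357, 0.4714, -0.4714, -0.7071).
r_{12} = q_1·v_2 = -1.8856.
u_2 = v_2 + 1.8856·q_1 = (4.4444, -0.1111, -1.8889, 2.6667).
‖u_2‖ = 5.5176, so q_2 = (0.8055, -0.0201, -0.3423, 0.4833).
r_{13} = q_1·v_3 = -1.1785; r_{23} = q_2·v_3 = -1.1277.
u_3 = v_3 + 1.1785·q_1 + 1.1277·q_2 = (-1.8139, 1.5328, -1.9416, 1.7117).
‖u_3‖ = 3.5128, so q_3 = (-0.5164, 0.4364, -0.5527, 0.4873).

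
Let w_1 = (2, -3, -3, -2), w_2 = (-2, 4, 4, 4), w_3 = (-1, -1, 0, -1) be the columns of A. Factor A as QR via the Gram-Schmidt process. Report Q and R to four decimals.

w_1 = (2, -3, -3, -2); ‖w_1‖ = 5.0990, so e_1 = (0.3922, -0.5883, -0.5883, -0.3922).
e_1·w_2 = 0.3922·(-2) + (-0.5883)·4 + (-0.5883)·4 + (-0.3922)·4 = -7.0602.
u_2 = w_2 + 7.0602·e_1 = (0.7692, -0.1538, -0.1538, 1.2308).
‖u_2‖ = 1.4676, so e_2 = (0.5241, -0.1048, -0.1048, 0.8386).
e_1·w_3 = 0.3922·(-1) + (-0.5883)·(-1) + (-0.5883)·0 + (-0.3922)·(-1) = 0.5883; e_2·w_3 = 0.5241·(-1) + (-0.1048)·(-1) + (-0.1048)·0 + 0.8386·(-1) = -1.2579.
u_3 = w_3 − 0.5883·e_1 + 1.2579·e_2 = (-0.5714, -0.7857, 0.2143, 0.2857).
‖u_3‖ = 1.0351, so e_3 = (-0.5521, -0.7591, 0.2070, 0.2760).

Q = [[0.3922, 0.5241, -0.5521], [-0.5883, -0.1048, -0.7591], [-0.5883, -0.1048, 0.2070], [-0.3922, 0.8386, 0.2760]], R = [[5.0990, -7.0602, 0.5883], [0.0000, 1.4676, -1.2579], [0.0000, 0.0000, 1.0351]]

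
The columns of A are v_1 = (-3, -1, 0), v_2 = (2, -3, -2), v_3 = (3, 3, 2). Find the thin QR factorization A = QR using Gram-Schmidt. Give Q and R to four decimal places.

e_1 = v_1/‖v_1‖ = (-3, -1, 0)/3.1623 = (-0.9487, -0.3162, 0.0000).
r_{12} = e_1·v_2 = -0.9487.
u_2 = v_2 + 0.9487·e_1 = (1.1000, -3.3000, -2.0000).
‖u_2‖ = 4.0125, so e_2 = (0.2741, -0.8224, -0.4984).
r_{13} = e_1·v_3 = -3.7947; r_{23} = e_2·v_3 = -2.6418.
u_3 = v_3 + 3.7947·e_1 + 2.6418·e_2 = (0.1242, -0.3727, 0.6832).
‖u_3‖ = 0.7881, so e_3 = (0.1576, -0.4729, 0.8669).

Q = [[-0.9487, 0.2741, 0.1576], [-0.3162, -0.8224, -0.4729], [0.0000, -0.4984, 0.8669]], R = [[3.1623, -0.9487, -3.7947], [0.0000, 4.0125, -2.6418], [0.0000, 0.0000, 0.7881]]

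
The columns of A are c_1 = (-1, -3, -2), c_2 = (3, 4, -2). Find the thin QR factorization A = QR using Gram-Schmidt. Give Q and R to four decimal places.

Q = [[-0.2673, 0.4908], [-0.8018, 0.3641], [-0.5345, -0.7916]], R = [[3.7417, -2.9399], [0.0000, 4.5119]]

c_1 = (-1, -3, -2); ‖c_1‖ = 3.7417, so q_1 = (-0.2673, -0.8018, -0.5345).
q_1·c_2 = (-0.2673)·3 + (-0.8018)·4 + (-0.5345)·(-2) = -2.9399.
u_2 = c_2 + 2.9399·q_1 = (2.2143, 1.6429, -3.5714).
‖u_2‖ = 4.5119, so q_2 = (0.4908, 0.3641, -0.7916).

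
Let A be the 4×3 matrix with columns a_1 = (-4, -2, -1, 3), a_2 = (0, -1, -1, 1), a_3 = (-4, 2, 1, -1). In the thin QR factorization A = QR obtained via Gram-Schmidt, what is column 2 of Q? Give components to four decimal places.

q_2 = (0.5963, -0.4472, -0.5963, 0.2981)

a_1 = (-4, -2, -1, 3); ‖a_1‖ = 5.4772, so q_1 = (-0.7303, -0.3651, -0.1826, 0.5477).
q_1·a_2 = (-0.7303)·0 + (-0.3651)·(-1) + (-0.1826)·(-1) + 0.5477·1 = 1.0954.
u_2 = a_2 − 1.0954·q_1 = (0.8000, -0.6000, -0.8000, 0.4000).
‖u_2‖ = 1.3416, so q_2 = (0.5963, -0.4472, -0.5963, 0.2981).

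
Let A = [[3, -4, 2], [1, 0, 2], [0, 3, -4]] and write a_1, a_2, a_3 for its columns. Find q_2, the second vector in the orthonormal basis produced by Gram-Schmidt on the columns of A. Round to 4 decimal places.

q_2 = (-0.1229, 0.3686, 0.9214)

q_1 = a_1/‖a_1‖ = (3, 1, 0)/3.1623 = (0.9487, 0.3162, 0.0000).
r_{12} = q_1·a_2 = -3.7947.
u_2 = a_2 + 3.7947·q_1 = (-0.4000, 1.2000, 3.0000).
‖u_2‖ = 3.2558, so q_2 = (-0.1229, 0.3686, 0.9214).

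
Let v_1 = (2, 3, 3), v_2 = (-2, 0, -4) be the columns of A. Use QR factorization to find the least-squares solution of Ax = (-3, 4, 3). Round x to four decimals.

x = (1.1087, 0.5870)

q_1 = v_1/‖v_1‖ = (2, 3, 3)/4.6904 = (0.4264, 0.6396, 0.6396).
r_{12} = q_1·v_2 = -3.4112.
u_2 = v_2 + 3.4112·q_1 = (-0.5455, 2.1818, -1.8182).
‖u_2‖ = 2.8920, so q_2 = (-0.1886, 0.7544, -0.6287).
Qᵀb = (3.1980, 1.6975).
Back-substitute: x_2 = 1.6975/2.8920 = 0.5870.
x_1 = (3.1980 + 3.4112·0.5870)/4.6904 = 1.1087.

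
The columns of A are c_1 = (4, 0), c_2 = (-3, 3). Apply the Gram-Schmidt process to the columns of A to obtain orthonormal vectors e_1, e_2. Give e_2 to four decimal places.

c_1 = (4, 0); ‖c_1‖ = 4.0000, so e_1 = (1.0000, 0.0000).
e_1·c_2 = 1.0000·(-3) + 0.0000·3 = -3.0000.
u_2 = c_2 + 3.0000·e_1 = (0.0000, 3.0000).
‖u_2‖ = 3.0000, so e_2 = (0.0000, 1.0000).

e_2 = (0.0000, 1.0000)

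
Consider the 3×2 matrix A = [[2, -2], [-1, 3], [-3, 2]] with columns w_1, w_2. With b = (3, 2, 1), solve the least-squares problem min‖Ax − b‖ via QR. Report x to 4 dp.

q_1 = w_1/‖w_1‖ = (2, -1, -3)/3.7417 = (0.5345, -0.2673, -0.8018).
r_{12} = q_1·w_2 = -3.4744.
u_2 = w_2 + 3.4744·q_1 = (-0.1429, 2.0714, -0.7857).
‖u_2‖ = 2.2200, so q_2 = (-0.0643, 0.9331, -0.3539).
Qᵀb = (0.2673, 1.3192).
Back-substitute: x_2 = 1.3192/2.2200 = 0.5942.
x_1 = (0.2673 + 3.4744·0.5942)/3.7417 = 0.6232.

x = (0.6232, 0.5942)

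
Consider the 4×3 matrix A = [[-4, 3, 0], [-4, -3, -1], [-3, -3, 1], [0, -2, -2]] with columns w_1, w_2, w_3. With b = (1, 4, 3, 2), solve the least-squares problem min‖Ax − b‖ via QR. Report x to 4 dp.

w_1 = (-4, -4, -3, 0); ‖w_1‖ = 6.4031, so q_1 = (-0.6247, -0.6247, -0.4685, 0.0000).
q_1·w_2 = (-0.6247)·3 + (-0.6247)·(-3) + (-0.4685)·(-3) + 0.0000·(-2) = 1.4056.
u_2 = w_2 − 1.4056·q_1 = (3.8780, -2.1220, -2.3415, -2.0000).
‖u_2‖ = 5.3874, so q_2 = (0.7198, -0.3939, -0.4346, -0.3712).
q_1·w_3 = (-0.6247)·0 + (-0.6247)·(-1) + (-0.4685)·1 + 0.0000·(-2) = 0.1562; q_2·w_3 = 0.7198·0 + (-0.3939)·(-1) + (-0.4346)·1 + (-0.3712)·(-2) = 0.7017.
u_3 = w_3 − 0.1562·q_1 − 0.7017·q_2 = (-0.4076, -0.6261, 1.3782, -1.7395).
‖u_3‖ = 2.3416, so q_3 = (-0.1741, -0.2674, 0.5885, -0.7429).
Qᵀb = (-4.5290, -2.9020, -0.9636).
Back-substitute: x_3 = -0.9636/2.3416 = -0.4115.
x_2 = (-2.9020 − 0.7017·(-0.4115))/5.3874 = -0.4851.
x_1 = (-4.5290 − 1.4056·(-0.4851) − 0.1562·(-0.4115))/6.4031 = -0.5908.

x = (-0.5908, -0.4851, -0.4115)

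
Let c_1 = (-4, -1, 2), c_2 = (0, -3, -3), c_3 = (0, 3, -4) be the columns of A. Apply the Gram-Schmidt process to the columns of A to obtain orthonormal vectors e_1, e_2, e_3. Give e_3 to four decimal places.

e_1 = c_1/‖c_1‖ = (-4, -1, 2)/4.5826 = (-0.8729, -0.2182, 0.4364).
r_{12} = e_1·c_2 = -0.6547.
u_2 = c_2 + 0.6547·e_1 = (-0.5714, -3.1429, -2.7143).
‖u_2‖ = 4.1918, so e_2 = (-0.1363, -0.7498, -0.6475).
r_{13} = e_1·c_3 = -2.4004; r_{23} = e_2·c_3 = 0.3408.
u_3 = c_3 + 2.4004·e_1 − 0.3408·e_2 = (-2.0488, 2.7317, -2.7317).
‖u_3‖ = 4.3729, so e_3 = (-0.4685, 0.6247, -0.6247).

e_3 = (-0.4685, 0.6247, -0.6247)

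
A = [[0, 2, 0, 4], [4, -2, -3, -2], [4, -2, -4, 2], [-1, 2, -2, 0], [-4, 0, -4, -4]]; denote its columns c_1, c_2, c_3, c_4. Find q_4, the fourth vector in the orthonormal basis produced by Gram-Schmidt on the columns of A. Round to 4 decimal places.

q_4 = (0.3710, -0.6042, 0.5783, -0.3969, 0.0733)

q_1 = c_1/‖c_1‖ = (0, 4, 4, -1, -4)/7.0000 = (0.0000, 0.5714, 0.5714, -0.1429, -0.5714).
r_{12} = q_1·c_2 = -2.5714.
u_2 = c_2 + 2.5714·q_1 = (2.0000, -0.5306, -0.5306, 1.6327, -1.4694).
‖u_2‖ = 3.0639, so q_2 = (0.6528, -0.1732, -0.1732, 0.5329, -0.4796).
r_{13} = q_1·c_3 = -1.4286; r_{23} = q_2·c_3 = 2.0648.
u_3 = c_3 + 1.4286·q_1 − 2.0648·q_2 = (-1.3478, -1.8261, -2.8261, -3.3043, -3.8261).
‖u_3‖ = 6.2206, so q_3 = (-0.2167, -0.2936, -0.4543, -0.5312, -0.6151).
r_{14} = q_1·c_4 = 2.2857; r_{24} = q_2·c_4 = 4.5293; r_{34} = q_3·c_4 = 1.2721.
u_4 = c_4 − 2.2857·q_1 − 4.5293·q_2 − 1.2721·q_3 = (1.3191, -2.1483, 2.0562, -1.4112, 0.2607).
‖u_4‖ = 3.5557, so q_4 = (0.3710, -0.6042, 0.5783, -0.3969, 0.0733).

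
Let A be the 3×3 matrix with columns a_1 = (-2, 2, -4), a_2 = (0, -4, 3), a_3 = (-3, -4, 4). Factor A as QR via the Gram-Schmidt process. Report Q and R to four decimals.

a_1 = (-2, 2, -4); ‖a_1‖ = 4.8990, so e_1 = (-0.4082, 0.4082, -0.8165).
e_1·a_2 = (-0.4082)·0 + 0.4082·(-4) + (-0.8165)·3 = -4.0825.
u_2 = a_2 + 4.0825·e_1 = (-1.6667, -2.3333, -0.3333).
‖u_2‖ = 2.8868, so e_2 = (-0.5774, -0.8083, -0.1155).
e_1·a_3 = (-0.4082)·(-3) + 0.4082·(-4) + (-0.8165)·4 = -3.6742; e_2·a_3 = (-0.5774)·(-3) + (-0.8083)·(-4) + (-0.1155)·4 = 4.5033.
u_3 = a_3 + 3.6742·e_1 − 4.5033·e_2 = (-1.9000, 1.1400, 1.5200).
‖u_3‖ = 2.6870, so e_3 = (-0.7071, 0.4243, 0.5657).

Q = [[-0.4082, -0.5774, -0.7071], [0.4082, -0.8083, 0.4243], [-0.8165, -0.1155, 0.5657]], R = [[4.8990, -4.0825, -3.6742], [0.0000, 2.8868, 4.5033], [0.0000, 0.0000, 2.6870]]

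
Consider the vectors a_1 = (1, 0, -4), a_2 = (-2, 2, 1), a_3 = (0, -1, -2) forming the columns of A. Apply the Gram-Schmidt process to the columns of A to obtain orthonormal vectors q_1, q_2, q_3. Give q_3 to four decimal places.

a_1 = (1, 0, -4); ‖a_1‖ = 4.1231, so q_1 = (0.2425, 0.0000, -0.9701).
q_1·a_2 = 0.2425·(-2) + 0.0000·2 + (-0.9701)·1 = -1.4552.
u_2 = a_2 + 1.4552·q_1 = (-1.6471, 2.0000, -0.4118).
‖u_2‖ = 2.6234, so q_2 = (-0.6278, 0.7624, -0.1570).
q_1·a_3 = 0.2425·0 + 0.0000·(-1) + (-0.9701)·(-2) = 1.9403; q_2·a_3 = (-0.6278)·0 + 0.7624·(-1) + (-0.1570)·(-2) = -0.4484.
u_3 = a_3 − 1.9403·q_1 + 0.4484·q_2 = (-0.7521, -0.6581, -0.1880).
‖u_3‖ = 1.0170, so q_3 = (-0.7396, -0.6472, -0.1849).

q_3 = (-0.7396, -0.6472, -0.1849)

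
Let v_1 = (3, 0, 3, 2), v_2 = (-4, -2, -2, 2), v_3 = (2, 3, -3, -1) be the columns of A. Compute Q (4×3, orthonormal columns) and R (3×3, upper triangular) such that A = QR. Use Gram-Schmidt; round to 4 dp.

e_1 = v_1/‖v_1‖ = (3, 0, 3, 2)/4.6904 = (0.6396, 0.0000, 0.6396, 0.4264).
r_{12} = e_1·v_2 = -2.9848.
u_2 = v_2 + 2.9848·e_1 = (-2.0909, -2.0000, -0.0909, 3.2727).
‖u_2‖ = 4.3693, so e_2 = (-0.4785, -0.4577, -0.0208, 0.7490).
r_{13} = e_1·v_3 = -1.0660; r_{23} = e_2·v_3 = -3.0169.
u_3 = v_3 + 1.0660·e_1 + 3.0169·e_2 = (1.2381, 1.6190, -2.3810, 1.7143).
‖u_3‖ = 3.5724, so e_3 = (0.3466, 0.4532, -0.6665, 0.4799).

Q = [[0.6396, -0.4785, 0.3466], [0.0000, -0.4577, 0.4532], [0.6396, -0.0208, -0.6665], [0.4264, 0.7490, 0.4799]], R = [[4.6904, -2.9848, -1.0660], [0.0000, 4.3693, -3.0169], [0.0000, 0.0000, 3.5724]]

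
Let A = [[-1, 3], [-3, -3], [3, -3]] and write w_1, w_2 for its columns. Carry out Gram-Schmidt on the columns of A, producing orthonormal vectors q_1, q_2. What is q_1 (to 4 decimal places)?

q_1 = w_1/‖w_1‖ = (-1, -3, 3)/4.3589 = (-0.2294, -0.6882, 0.6882).

q_1 = (-0.2294, -0.6882, 0.6882)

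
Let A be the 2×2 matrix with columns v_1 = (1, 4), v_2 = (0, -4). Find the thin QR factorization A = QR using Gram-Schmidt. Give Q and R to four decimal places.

Q = [[0.2425, 0.9701], [0.9701, -0.2425]], R = [[4.1231, -3.8806], [0.0000, 0.9701]]

v_1 = (1, 4); ‖v_1‖ = 4.1231, so e_1 = (0.2425, 0.9701).
e_1·v_2 = 0.2425·0 + 0.9701·(-4) = -3.8806.
u_2 = v_2 + 3.8806·e_1 = (0.9412, -0.2353).
‖u_2‖ = 0.9701, so e_2 = (0.9701, -0.2425).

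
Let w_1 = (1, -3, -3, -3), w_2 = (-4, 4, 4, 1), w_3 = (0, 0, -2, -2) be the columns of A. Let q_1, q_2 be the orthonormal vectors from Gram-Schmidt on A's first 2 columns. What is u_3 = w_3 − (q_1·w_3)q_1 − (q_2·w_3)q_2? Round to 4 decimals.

q_1 = w_1/‖w_1‖ = (1, -3, -3, -3)/5.2915 = (0.1890, -0.5669, -0.5669, -0.5669).
r_{12} = q_1·w_2 = -5.8584.
u_2 = w_2 + 5.8584·q_1 = (-2.8929, 0.6786, 0.6786, -2.3214).
‖u_2‖ = 3.8313, so q_2 = (-0.7551, 0.1771, 0.1771, -0.6059).
r_{13} = q_1·w_3 = 2.2678; r_{23} = q_2·w_3 = 0.8576.
u_3 = w_3 − 2.2678·q_1 − 0.8576·q_2 = (0.2190, 1.1338, -0.8662, -0.1946).

u_3 = (0.2190, 1.1338, -0.8662, -0.1946)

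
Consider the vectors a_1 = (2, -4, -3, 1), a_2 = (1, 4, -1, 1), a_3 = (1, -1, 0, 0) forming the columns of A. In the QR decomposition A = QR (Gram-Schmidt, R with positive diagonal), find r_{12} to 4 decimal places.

e_1 = a_1/‖a_1‖ = (2, -4, -3, 1)/5.4772 = (0.3651, -0.7303, -0.5477, 0.1826).
r_{12} = e_1·a_2 = -1.8257.

r_{12} = -1.8257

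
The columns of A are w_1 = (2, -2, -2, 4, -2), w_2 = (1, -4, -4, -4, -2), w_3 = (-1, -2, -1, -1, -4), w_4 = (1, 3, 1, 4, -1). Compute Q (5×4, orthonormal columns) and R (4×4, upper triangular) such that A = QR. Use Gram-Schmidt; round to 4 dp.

w_1 = (2, -2, -2, 4, -2); ‖w_1‖ = 5.6569, so q_1 = (0.3536, -0.3536, -0.3536, 0.7071, -0.3536).
q_1·w_2 = 0.3536·1 + (-0.3536)·(-4) + (-0.3536)·(-4) + 0.7071·(-4) + (-0.3536)·(-2) = 1.0607.
u_2 = w_2 − 1.0607·q_1 = (0.6250, -3.6250, -3.6250, -4.7500, -1.6250).
‖u_2‖ = 7.2024, so q_2 = (0.0868, -0.5033, -0.5033, -0.6595, -0.2256).
q_1·w_3 = 0.3536·(-1) + (-0.3536)·(-2) + (-0.3536)·(-1) + 0.7071·(-1) + (-0.3536)·(-4) = 1.4142; q_2·w_3 = 0.0868·(-1) + (-0.5033)·(-2) + (-0.5033)·(-1) + (-0.6595)·(-1) + (-0.2256)·(-4) = 2.9851.
u_3 = w_3 − 1.4142·q_1 − 2.9851·q_2 = (-1.7590, 0.0024, 1.0024, -0.0313, -2.8265).
‖u_3‖ = 3.4769, so q_3 = (-0.5059, 0.0007, 0.2883, -0.0090, -0.8129).
q_1·w_4 = 0.3536·1 + (-0.3536)·3 + (-0.3536)·1 + 0.7071·4 + (-0.3536)·(-1) = 2.1213; q_2·w_4 = 0.0868·1 + (-0.5033)·3 + (-0.5033)·1 + (-0.6595)·4 + (-0.2256)·(-1) = -4.3388; q_3·w_4 = (-0.5059)·1 + 0.0007·3 + 0.2883·1 + (-0.0090)·4 + (-0.8129)·(-1) = 0.5614.
u_4 = w_4 − 2.1213·q_1 + 4.3388·q_2 − 0.5614·q_3 = (0.9105, 1.5659, -0.5956, -0.3564, -0.7726).
‖u_4‖ = 2.0880, so q_4 = (0.4361, 0.7500, -0.2852, -0.1707, -0.3700).

Q = [[0.3536, 0.0868, -0.5059, 0.4361], [-0.3536, -0.5033, 0.0007, 0.7500], [-0.3536, -0.5033, 0.2883, -0.2852], [0.7071, -0.6595, -0.0090, -0.1707], [-0.3536, -0.2256, -0.8129, -0.3700]], R = [[5.6569, 1.0607, 1.4142, 2.1213], [0.0000, 7.2024, 2.9851, -4.3388], [0.0000, 0.0000, 3.4769, 0.5614], [0.0000, 0.0000, 0.0000, 2.0880]]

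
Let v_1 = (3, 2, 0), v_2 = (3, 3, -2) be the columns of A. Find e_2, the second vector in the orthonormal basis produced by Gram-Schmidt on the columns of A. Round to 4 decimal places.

e_1 = v_1/‖v_1‖ = (3, 2, 0)/3.6056 = (0.8321, 0.5547, 0.0000).
r_{12} = e_1·v_2 = 4.1603.
u_2 = v_2 − 4.1603·e_1 = (-0.4615, 0.6923, -2.0000).
‖u_2‖ = 2.1662, so e_2 = (-0.2131, 0.3196, -0.9233).

e_2 = (-0.2131, 0.3196, -0.9233)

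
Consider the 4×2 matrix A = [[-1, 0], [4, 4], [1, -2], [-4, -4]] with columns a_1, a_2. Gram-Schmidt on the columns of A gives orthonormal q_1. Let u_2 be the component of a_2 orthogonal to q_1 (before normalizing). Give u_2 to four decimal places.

u_2 = (0.8824, 0.4706, -2.8824, -0.4706)

q_1 = a_1/‖a_1‖ = (-1, 4, 1, -4)/5.8310 = (-0.1715, 0.6860, 0.1715, -0.6860).
r_{12} = q_1·a_2 = 5.1450.
u_2 = a_2 − 5.1450·q_1 = (0.8824, 0.4706, -2.8824, -0.4706).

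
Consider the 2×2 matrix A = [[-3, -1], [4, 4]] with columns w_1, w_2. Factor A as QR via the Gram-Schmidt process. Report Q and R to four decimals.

w_1 = (-3, 4); ‖w_1‖ = 5.0000, so e_1 = (-0.6000, 0.8000).
e_1·w_2 = (-0.6000)·(-1) + 0.8000·4 = 3.8000.
u_2 = w_2 − 3.8000·e_1 = (1.2800, 0.9600).
‖u_2‖ = 1.6000, so e_2 = (0.8000, 0.6000).

Q = [[-0.6000, 0.8000], [0.8000, 0.6000]], R = [[5.0000, 3.8000], [0.0000, 1.6000]]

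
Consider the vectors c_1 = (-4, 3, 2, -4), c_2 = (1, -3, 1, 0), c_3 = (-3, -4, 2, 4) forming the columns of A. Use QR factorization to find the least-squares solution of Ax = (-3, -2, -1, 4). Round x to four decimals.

x = (-0.2693, -0.9325, 0.8450)

c_1 = (-4, 3, 2, -4); ‖c_1‖ = 6.7082, so e_1 = (-0.5963, 0.4472, 0.2981, -0.5963).
e_1·c_2 = (-0.5963)·1 + 0.4472·(-3) + 0.2981·1 + (-0.5963)·0 = -1.6398.
u_2 = c_2 + 1.6398·e_1 = (0.0222, -2.2667, 1.4889, -0.9778).
‖u_2‖ = 2.8829, so e_2 = (0.0077, -0.7862, 0.5165, -0.3392).
e_1·c_3 = (-0.5963)·(-3) + 0.4472·(-4) + 0.2981·2 + (-0.5963)·4 = -1.7889; e_2·c_3 = 0.0077·(-3) + (-0.7862)·(-4) + 0.5165·2 + (-0.3392)·4 = 2.7981.
u_3 = c_3 + 1.7889·e_1 − 2.7981·e_2 = (-4.0882, -1.0000, 1.0882, 3.8824).
‖u_3‖ = 5.8284, so e_3 = (-0.7014, -0.1716, 0.1867, 0.6661).
Qᵀb = (-1.7889, -0.3237, 4.9251).
Back-substitute: x_3 = 4.9251/5.8284 = 0.8450.
x_2 = (-0.3237 − 2.7981·0.8450)/2.8829 = -0.9325.
x_1 = (-1.7889 + 1.6398·(-0.9325) + 1.7889·0.8450)/6.7082 = -0.2693.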